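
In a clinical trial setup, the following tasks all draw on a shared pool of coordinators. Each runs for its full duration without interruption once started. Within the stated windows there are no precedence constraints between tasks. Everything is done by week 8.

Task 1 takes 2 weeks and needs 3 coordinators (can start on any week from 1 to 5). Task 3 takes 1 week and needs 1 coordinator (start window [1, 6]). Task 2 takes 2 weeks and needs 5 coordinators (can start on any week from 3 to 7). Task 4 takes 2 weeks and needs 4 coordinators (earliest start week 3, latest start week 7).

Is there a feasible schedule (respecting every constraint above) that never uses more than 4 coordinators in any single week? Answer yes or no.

The minimum achievable peak is 5; 4 < 5, so no feasible schedule stays within the cap.

no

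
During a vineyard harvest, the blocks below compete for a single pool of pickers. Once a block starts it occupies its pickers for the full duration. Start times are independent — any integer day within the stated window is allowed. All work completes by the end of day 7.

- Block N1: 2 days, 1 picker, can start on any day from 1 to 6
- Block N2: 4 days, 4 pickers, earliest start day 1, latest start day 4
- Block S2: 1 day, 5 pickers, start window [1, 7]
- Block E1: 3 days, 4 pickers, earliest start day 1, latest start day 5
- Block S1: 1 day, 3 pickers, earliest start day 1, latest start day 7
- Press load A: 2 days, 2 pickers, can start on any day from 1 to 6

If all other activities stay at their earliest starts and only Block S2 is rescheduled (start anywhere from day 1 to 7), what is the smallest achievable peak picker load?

Block S2@1: d1:19  d2:11  d3:8  d4:4  d5:0  d6:0  d7:0 → peak 19
Block S2@2: d1:14  d2:16  d3:8  d4:4  d5:0  d6:0  d7:0 → peak 16
Block S2@3: d1:14  d2:11  d3:13  d4:4  d5:0  d6:0  d7:0 → peak 14
Block S2@4: d1:14  d2:11  d3:8  d4:9  d5:0  d6:0  d7:0 → peak 14
Block S2@5: d1:14  d2:11  d3:8  d4:4  d5:5  d6:0  d7:0 → peak 14
Block S2@6: d1:14  d2:11  d3:8  d4:4  d5:0  d6:5  d7:0 → peak 14
Block S2@7: d1:14  d2:11  d3:8  d4:4  d5:0  d6:0  d7:5 → peak 14
Best is Block S2@3, peak 14.

14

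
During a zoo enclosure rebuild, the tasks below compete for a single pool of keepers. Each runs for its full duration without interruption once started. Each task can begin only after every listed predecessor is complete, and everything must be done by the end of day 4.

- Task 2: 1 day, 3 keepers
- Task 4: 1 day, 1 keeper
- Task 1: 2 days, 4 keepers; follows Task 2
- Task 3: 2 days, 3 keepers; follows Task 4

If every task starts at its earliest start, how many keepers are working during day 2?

At early start, day 2 has: Task 1, Task 3.
Demand: 4 + 3 = 7.

7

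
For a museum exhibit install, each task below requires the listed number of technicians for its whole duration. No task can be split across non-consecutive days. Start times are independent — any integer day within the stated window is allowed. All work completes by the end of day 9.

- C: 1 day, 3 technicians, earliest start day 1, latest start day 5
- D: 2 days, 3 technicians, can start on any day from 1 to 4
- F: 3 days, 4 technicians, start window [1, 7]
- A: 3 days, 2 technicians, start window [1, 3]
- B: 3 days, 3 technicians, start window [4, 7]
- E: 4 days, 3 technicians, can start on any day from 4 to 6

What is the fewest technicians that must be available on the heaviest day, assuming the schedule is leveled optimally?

Early-start (C@1, D@1, F@1, A@1, B@4, E@4) gives peak 12: d1:12  d2:9  d3:6  d4:6  d5:6  d6:6  d7:3  d8:0  d9:0.
Shift F→3, A→2, B→6, E→6.
Schedule C@1, D@1, F@3, A@2, B@6, E@6: d1:6  d2:5  d3:6  d4:6  d5:4  d6:6  d7:6  d8:6  d9:3 — peak 6.
Total technician-days = 48 over 9 days ⇒ peak ≥ ⌈48/9⌉ = 6, so 6 is optimal.

6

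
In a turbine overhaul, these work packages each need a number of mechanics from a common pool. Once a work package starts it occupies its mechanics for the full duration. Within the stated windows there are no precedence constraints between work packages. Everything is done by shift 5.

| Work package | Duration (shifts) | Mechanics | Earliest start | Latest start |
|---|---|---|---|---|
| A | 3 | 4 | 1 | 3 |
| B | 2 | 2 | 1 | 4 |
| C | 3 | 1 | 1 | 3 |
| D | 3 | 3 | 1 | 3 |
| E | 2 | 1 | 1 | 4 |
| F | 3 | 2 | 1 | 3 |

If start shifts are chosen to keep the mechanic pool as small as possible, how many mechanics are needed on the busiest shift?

10

Early-start (A@1, B@1, C@1, D@1, E@1, F@1) gives peak 13: s1:13  s2:13  s3:10  s4:0  s5:0.
Shift E→4, F→3.
Schedule A@1, B@1, C@1, D@1, E@4, F@3: s1:10  s2:10  s3:10  s4:3  s5:3 — peak 10.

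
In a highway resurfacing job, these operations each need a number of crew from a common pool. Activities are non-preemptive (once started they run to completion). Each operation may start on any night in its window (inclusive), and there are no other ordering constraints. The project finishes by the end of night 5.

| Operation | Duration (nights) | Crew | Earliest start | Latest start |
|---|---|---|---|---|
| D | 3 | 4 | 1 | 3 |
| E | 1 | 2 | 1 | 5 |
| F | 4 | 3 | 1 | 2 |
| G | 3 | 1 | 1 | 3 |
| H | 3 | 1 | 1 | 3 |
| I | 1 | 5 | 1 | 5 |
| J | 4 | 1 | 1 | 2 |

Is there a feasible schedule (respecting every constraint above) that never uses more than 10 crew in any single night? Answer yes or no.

yes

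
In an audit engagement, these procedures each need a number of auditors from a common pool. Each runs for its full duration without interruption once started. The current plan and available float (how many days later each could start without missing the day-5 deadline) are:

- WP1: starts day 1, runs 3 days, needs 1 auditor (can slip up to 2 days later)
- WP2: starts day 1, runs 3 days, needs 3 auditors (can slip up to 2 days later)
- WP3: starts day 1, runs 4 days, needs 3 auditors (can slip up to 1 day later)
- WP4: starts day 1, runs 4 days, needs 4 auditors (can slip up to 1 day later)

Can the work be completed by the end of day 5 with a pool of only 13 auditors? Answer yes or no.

yes

Schedule WP1@1, WP2@1, WP3@1, WP4@1: d1:11  d2:11  d3:11  d4:7  d5:0 — peak 11 ≤ 13.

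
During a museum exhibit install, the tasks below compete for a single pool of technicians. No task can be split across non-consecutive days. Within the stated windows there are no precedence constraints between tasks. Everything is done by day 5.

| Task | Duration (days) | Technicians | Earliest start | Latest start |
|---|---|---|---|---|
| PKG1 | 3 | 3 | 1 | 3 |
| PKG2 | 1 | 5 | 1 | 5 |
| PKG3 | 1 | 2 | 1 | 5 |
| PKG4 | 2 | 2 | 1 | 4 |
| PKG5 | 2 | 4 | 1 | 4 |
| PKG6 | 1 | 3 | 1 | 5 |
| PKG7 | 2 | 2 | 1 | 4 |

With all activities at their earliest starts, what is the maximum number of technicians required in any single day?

21

Early-start schedule: PKG1@1, PKG2@1, PKG3@1, PKG4@1, PKG5@1, PKG6@1, PKG7@1.
Load per day: day 1: 21, day 2: 11, day 3: 3, day 4: 0, day 5: 0.
Peak is 21.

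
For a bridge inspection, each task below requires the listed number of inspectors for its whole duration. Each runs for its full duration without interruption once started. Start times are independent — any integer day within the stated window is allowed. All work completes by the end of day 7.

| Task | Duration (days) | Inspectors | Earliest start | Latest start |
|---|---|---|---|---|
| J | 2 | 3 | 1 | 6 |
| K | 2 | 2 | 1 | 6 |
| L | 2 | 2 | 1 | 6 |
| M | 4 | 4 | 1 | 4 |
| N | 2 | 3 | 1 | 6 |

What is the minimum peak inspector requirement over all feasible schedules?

6

Early-start (J@1, K@1, L@1, M@1, N@1) gives peak 14: d1:14  d2:14  d3:4  d4:4  d5:0  d6:0  d7:0.
Shift K→3, L→5, M→3.
Schedule J@1, K@3, L@5, M@3, N@1: d1:6  d2:6  d3:6  d4:6  d5:6  d6:6  d7:0 — peak 6.
Total inspector-days = 36 over 7 days ⇒ peak ≥ ⌈36/7⌉ = 6, so 6 is optimal.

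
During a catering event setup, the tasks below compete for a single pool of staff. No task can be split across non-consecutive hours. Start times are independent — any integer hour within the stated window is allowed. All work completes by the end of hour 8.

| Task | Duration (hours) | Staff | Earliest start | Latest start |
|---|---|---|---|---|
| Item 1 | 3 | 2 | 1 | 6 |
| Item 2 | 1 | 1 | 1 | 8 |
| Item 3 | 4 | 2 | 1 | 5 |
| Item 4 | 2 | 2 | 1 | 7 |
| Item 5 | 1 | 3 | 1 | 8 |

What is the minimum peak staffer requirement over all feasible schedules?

4

Early-start (Item 1@1, Item 2@1, Item 3@1, Item 4@1, Item 5@1) gives peak 10: h1:10  h2:6  h3:4  h4:2  h5:0  h6:0  h7:0  h8:0.
Shift Item 3→2, Item 4→4, Item 5→6.
Schedule Item 1@1, Item 2@1, Item 3@2, Item 4@4, Item 5@6: h1:3  h2:4  h3:4  h4:4  h5:4  h6:3  h7:0  h8:0 — peak 4.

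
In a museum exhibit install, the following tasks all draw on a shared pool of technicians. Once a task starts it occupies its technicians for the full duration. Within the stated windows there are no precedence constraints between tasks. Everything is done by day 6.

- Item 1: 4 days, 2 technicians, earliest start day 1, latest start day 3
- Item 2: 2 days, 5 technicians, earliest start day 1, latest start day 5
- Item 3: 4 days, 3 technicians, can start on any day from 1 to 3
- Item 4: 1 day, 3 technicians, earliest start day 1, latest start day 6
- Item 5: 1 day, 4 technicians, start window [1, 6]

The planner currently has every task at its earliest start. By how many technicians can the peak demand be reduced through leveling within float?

Early-start peak: d1:17  d2:10  d3:5  d4:5  d5:0  d6:0 ⇒ 17.
Leveled (Item 1@1, Item 2@1, Item 3@3, Item 4@5, Item 5@6): d1:7  d2:7  d3:5  d4:5  d5:6  d6:7 ⇒ 7.
Reduction 17 − 7 = 10.

10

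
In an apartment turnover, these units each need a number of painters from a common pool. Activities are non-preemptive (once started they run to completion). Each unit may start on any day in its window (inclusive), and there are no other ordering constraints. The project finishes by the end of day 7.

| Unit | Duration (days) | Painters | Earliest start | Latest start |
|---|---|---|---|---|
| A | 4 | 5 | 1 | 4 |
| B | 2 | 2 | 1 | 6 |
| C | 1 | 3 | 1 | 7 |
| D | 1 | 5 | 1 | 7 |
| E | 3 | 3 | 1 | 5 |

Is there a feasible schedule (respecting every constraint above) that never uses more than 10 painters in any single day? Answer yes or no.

yes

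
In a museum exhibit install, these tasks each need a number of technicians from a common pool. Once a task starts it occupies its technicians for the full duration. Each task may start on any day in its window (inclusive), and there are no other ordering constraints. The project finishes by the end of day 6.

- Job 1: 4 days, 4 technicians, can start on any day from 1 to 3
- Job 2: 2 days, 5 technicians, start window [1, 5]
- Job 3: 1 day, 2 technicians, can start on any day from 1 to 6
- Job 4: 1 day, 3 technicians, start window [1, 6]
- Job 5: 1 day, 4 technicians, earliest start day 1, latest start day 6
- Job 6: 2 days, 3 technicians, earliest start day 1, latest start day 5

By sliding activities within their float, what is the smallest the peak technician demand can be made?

Early-start (Job 1@1, Job 2@1, Job 3@1, Job 4@1, Job 5@1, Job 6@1) gives peak 21: d1:21  d2:12  d3:4  d4:4  d5:0  d6:0.
Shift Job 2→5, Job 4→2, Job 5→3, Job 6→4.
Schedule Job 1@1, Job 2@5, Job 3@1, Job 4@2, Job 5@3, Job 6@4: d1:6  d2:7  d3:8  d4:7  d5:8  d6:5 — peak 8.

8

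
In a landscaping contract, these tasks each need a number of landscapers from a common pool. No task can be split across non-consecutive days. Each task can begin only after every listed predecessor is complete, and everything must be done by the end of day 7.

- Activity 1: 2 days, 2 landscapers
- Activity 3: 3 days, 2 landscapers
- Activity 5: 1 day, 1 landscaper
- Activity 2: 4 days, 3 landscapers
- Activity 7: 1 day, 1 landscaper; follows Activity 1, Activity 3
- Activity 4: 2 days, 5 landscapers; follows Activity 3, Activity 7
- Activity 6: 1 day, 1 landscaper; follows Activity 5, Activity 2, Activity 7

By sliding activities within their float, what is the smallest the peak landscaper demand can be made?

7

Early-start (Activity 1@1, Activity 3@1, Activity 5@1, Activity 2@1, Activity 7@4, Activity 4@5, Activity 6@5) gives peak 8: d1:8  d2:7  d3:5  d4:4  d5:6  d6:5  d7:0.
Shift Activity 2→2, Activity 4→6, Activity 6→6.
Schedule Activity 1@1, Activity 3@1, Activity 5@1, Activity 2@2, Activity 7@4, Activity 4@6, Activity 6@6: d1:5  d2:7  d3:5  d4:4  d5:3  d6:6  d7:5 — peak 7.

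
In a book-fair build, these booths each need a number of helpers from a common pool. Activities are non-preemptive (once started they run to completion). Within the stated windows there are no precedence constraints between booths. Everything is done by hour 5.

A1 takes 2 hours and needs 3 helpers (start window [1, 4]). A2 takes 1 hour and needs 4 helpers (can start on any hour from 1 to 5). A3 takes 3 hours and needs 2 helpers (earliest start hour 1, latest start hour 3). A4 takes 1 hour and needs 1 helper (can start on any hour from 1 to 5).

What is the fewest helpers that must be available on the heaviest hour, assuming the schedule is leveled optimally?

Early-start (A1@1, A2@1, A3@1, A4@1) gives peak 10: h1:10  h2:5  h3:2  h4:0  h5:0.
Shift A2→4, A4→3.
Schedule A1@1, A2@4, A3@1, A4@3: h1:5  h2:5  h3:3  h4:4  h5:0 — peak 5.

5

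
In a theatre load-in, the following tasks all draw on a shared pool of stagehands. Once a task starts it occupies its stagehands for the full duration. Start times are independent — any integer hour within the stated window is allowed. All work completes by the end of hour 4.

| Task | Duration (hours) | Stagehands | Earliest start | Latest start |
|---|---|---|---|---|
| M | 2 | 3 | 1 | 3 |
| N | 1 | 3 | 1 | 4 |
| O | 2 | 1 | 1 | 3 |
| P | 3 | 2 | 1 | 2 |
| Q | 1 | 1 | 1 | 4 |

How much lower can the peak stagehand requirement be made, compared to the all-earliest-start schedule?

5

Early-start peak: h1:10  h2:6  h3:2  h4:0 ⇒ 10.
Leveled (M@1, N@4, O@3, P@1, Q@3): h1:5  h2:5  h3:4  h4:4 ⇒ 5.
Reduction 10 − 5 = 5.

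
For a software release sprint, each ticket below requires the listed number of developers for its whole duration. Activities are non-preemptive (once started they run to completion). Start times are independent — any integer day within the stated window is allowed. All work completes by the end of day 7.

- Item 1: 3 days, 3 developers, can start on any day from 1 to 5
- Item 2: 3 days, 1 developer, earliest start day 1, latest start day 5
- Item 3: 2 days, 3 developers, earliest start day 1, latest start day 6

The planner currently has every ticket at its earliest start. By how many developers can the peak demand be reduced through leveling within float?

3

Early-start peak: d1:7  d2:7  d3:4  d4:0  d5:0  d6:0  d7:0 ⇒ 7.
Leveled (Item 1@1, Item 2@1, Item 3@4): d1:4  d2:4  d3:4  d4:3  d5:3  d6:0  d7:0 ⇒ 4.
Reduction 7 − 4 = 3.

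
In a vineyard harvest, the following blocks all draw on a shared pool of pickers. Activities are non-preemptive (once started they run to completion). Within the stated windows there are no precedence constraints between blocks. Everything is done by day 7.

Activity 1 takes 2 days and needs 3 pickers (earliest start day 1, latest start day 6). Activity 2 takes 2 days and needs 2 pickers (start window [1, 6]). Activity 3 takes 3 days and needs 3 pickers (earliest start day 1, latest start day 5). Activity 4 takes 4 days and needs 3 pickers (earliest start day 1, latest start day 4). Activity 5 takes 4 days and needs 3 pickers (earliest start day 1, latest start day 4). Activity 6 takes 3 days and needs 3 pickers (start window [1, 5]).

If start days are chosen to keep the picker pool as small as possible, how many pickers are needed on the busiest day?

Early-start (Activity 1@1, Activity 2@1, Activity 3@1, Activity 4@1, Activity 5@1, Activity 6@1) gives peak 17: d1:17  d2:17  d3:12  d4:6  d5:0  d6:0  d7:0.
Shift Activity 4→3, Activity 5→3, Activity 6→4.
Schedule Activity 1@1, Activity 2@1, Activity 3@1, Activity 4@3, Activity 5@3, Activity 6@4: d1:8  d2:8  d3:9  d4:9  d5:9  d6:9  d7:0 — peak 9.

9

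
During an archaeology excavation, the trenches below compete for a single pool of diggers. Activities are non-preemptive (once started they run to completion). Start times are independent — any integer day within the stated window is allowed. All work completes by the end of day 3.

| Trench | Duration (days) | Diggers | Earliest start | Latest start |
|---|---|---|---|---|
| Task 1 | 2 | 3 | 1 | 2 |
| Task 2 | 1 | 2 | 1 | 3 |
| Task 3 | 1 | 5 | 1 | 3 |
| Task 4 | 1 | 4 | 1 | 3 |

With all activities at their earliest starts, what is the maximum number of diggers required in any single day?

Early-start schedule: Task 1@1, Task 2@1, Task 3@1, Task 4@1.
Load per day: day 1: 14, day 2: 3, day 3: 0.
Peak is 14.

14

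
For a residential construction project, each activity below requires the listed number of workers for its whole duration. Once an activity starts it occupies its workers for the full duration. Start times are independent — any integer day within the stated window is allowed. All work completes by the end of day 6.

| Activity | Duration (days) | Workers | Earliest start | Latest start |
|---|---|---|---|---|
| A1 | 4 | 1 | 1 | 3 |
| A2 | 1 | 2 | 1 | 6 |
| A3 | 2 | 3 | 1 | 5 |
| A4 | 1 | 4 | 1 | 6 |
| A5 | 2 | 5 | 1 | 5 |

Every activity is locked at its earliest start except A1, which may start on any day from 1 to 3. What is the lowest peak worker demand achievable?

14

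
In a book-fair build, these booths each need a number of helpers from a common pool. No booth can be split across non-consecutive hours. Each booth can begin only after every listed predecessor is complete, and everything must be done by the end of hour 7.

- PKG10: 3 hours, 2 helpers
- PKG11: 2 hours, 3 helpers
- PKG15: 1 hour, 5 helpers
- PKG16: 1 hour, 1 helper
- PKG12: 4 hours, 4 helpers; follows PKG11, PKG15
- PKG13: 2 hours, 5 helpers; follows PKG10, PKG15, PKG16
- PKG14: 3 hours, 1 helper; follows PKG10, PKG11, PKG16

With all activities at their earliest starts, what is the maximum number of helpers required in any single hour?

11

Early-start schedule: PKG10@1, PKG11@1, PKG15@1, PKG16@1, PKG12@3, PKG13@4, PKG14@4.
Load per hour: hour 1: 11, hour 2: 5, hour 3: 6, hour 4: 10, hour 5: 10, hour 6: 5, hour 7: 0.
Peak is 11.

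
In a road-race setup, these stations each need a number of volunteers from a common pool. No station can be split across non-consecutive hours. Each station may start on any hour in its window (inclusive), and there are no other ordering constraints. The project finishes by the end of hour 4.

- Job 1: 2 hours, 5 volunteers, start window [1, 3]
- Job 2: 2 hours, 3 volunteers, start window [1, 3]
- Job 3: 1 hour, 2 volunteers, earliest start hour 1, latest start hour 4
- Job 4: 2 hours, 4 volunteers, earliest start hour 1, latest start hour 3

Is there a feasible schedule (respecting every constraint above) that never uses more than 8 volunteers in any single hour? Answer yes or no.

yes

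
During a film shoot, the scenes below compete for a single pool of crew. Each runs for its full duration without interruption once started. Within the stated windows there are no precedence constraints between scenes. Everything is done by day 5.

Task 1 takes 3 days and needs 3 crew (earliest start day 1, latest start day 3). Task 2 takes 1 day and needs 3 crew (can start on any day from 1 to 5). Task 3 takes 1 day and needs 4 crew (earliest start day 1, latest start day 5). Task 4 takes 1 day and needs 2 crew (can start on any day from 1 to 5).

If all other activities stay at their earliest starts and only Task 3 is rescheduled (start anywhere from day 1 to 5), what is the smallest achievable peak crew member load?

8

Task 3@1: d1:12  d2:3  d3:3  d4:0  d5:0 → peak 12
Task 3@2: d1:8  d2:7  d3:3  d4:0  d5:0 → peak 8
Task 3@3: d1:8  d2:3  d3:7  d4:0  d5:0 → peak 8
Task 3@4: d1:8  d2:3  d3:3  d4:4  d5:0 → peak 8
Task 3@5: d1:8  d2:3  d3:3  d4:0  d5:4 → peak 8
Best is Task 3@2, peak 8.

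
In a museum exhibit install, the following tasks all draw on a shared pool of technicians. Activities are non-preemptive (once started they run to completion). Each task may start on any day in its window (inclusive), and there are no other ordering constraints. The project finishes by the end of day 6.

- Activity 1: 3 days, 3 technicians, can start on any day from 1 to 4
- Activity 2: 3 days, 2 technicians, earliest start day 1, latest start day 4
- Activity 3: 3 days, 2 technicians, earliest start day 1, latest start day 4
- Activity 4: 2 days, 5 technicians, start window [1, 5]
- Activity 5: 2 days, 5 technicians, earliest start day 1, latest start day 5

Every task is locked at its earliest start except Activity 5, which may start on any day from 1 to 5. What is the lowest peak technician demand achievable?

12

Activity 5@1: d1:17  d2:17  d3:7  d4:0  d5:0  d6:0 → peak 17
Activity 5@2: d1:12  d2:17  d3:12  d4:0  d5:0  d6:0 → peak 17
Activity 5@3: d1:12  d2:12  d3:12  d4:5  d5:0  d6:0 → peak 12
Activity 5@4: d1:12  d2:12  d3:7  d4:5  d5:5  d6:0 → peak 12
Activity 5@5: d1:12  d2:12  d3:7  d4:0  d5:5  d6:5 → peak 12
Best is Activity 5@3, peak 12.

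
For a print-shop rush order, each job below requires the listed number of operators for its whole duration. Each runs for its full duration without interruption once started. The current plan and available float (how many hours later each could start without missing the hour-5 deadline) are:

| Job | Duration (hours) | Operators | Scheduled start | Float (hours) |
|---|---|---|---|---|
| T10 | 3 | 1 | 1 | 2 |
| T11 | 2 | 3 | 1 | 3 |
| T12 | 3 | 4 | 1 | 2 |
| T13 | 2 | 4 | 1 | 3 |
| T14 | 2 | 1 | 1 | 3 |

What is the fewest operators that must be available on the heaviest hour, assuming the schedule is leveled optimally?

Early-start (T10@1, T11@1, T12@1, T13@1, T14@1) gives peak 13: h1:13  h2:13  h3:5  h4:0  h5:0.
Shift T11→4, T13→4.
Schedule T10@1, T11@4, T12@1, T13@4, T14@1: h1:6  h2:6  h3:5  h4:7  h5:7 — peak 7.
Total operator-hours = 31 over 5 hours ⇒ peak ≥ ⌈31/5⌉ = 7, so 7 is optimal.

7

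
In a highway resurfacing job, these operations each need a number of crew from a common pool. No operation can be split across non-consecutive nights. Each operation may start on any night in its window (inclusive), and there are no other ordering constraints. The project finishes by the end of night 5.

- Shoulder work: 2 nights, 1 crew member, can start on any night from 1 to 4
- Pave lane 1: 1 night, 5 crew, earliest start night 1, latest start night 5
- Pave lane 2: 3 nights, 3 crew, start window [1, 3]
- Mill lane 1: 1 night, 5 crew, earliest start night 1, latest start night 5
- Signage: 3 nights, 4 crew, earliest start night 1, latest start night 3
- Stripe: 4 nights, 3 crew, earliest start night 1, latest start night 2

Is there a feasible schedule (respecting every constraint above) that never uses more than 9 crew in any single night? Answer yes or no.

no

The minimum achievable peak is 10; 9 < 10, so no feasible schedule stays within the cap.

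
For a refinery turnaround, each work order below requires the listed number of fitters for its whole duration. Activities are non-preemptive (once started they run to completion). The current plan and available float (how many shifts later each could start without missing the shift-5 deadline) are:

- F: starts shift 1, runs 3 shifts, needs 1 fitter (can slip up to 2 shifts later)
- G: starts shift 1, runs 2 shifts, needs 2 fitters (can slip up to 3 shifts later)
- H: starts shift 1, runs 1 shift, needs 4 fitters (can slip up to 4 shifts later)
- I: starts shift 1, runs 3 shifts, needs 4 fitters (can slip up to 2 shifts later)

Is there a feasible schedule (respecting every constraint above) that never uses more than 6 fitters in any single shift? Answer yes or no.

Schedule F@1, G@4, H@1, I@2: s1:5  s2:5  s3:5  s4:6  s5:2 — peak 6 ≤ 6.

yes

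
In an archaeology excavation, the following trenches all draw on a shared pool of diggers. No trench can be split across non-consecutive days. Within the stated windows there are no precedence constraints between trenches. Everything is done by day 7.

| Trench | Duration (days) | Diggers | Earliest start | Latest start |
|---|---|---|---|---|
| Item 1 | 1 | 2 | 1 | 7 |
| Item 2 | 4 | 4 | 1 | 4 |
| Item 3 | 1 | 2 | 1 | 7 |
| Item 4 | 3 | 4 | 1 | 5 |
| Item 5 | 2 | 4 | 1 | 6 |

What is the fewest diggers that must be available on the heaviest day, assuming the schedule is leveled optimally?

Early-start (Item 1@1, Item 2@1, Item 3@1, Item 4@1, Item 5@1) gives peak 16: d1:16  d2:12  d3:8  d4:4  d5:0  d6:0  d7:0.
Shift Item 4→2, Item 5→5.
Schedule Item 1@1, Item 2@1, Item 3@1, Item 4@2, Item 5@5: d1:8  d2:8  d3:8  d4:8  d5:4  d6:4  d7:0 — peak 8.

8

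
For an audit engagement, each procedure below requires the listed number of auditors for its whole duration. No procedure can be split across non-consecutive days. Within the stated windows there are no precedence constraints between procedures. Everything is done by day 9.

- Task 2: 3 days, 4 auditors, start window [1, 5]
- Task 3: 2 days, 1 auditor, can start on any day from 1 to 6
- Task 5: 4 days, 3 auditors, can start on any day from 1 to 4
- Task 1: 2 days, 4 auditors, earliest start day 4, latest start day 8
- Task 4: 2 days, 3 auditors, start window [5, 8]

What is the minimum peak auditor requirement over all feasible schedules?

6

Early-start (Task 2@1, Task 3@1, Task 5@1, Task 1@4, Task 4@5) gives peak 8: d1:8  d2:8  d3:7  d4:7  d5:7  d6:3  d7:0  d8:0  d9:0.
Shift Task 5→4, Task 1→8.
Schedule Task 2@1, Task 3@1, Task 5@4, Task 1@8, Task 4@5: d1:5  d2:5  d3:4  d4:3  d5:6  d6:6  d7:3  d8:4  d9:4 — peak 6.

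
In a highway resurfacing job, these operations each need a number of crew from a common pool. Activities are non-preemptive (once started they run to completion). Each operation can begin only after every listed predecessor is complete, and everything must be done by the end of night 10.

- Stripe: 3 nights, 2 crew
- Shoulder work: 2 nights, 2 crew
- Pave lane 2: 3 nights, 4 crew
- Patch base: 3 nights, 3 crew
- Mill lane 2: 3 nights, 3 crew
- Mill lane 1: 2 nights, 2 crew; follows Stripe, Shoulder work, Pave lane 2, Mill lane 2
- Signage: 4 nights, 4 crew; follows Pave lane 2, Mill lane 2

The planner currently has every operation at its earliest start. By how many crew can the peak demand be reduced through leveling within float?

8

Early-start peak: n1:14  n2:14  n3:12  n4:6  n5:6  n6:4  n7:4  n8:0  n9:0  n10:0 ⇒ 14.
Leveled (Stripe@1, Shoulder work@7, Pave lane 2@1, Patch base@4, Mill lane 2@4, Mill lane 1@9, Signage@7): n1:6  n2:6  n3:6  n4:6  n5:6  n6:6  n7:6  n8:6  n9:6  n10:6 ⇒ 6.
Reduction 14 − 6 = 8.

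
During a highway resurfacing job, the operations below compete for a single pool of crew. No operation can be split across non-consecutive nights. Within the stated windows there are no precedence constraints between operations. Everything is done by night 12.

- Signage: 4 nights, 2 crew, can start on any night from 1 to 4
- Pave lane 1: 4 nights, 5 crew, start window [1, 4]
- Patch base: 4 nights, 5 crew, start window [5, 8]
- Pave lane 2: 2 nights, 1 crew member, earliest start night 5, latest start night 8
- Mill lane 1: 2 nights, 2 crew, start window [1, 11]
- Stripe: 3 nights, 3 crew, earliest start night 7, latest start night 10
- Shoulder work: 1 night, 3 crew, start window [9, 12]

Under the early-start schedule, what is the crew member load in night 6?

6

At early start, night 6 has: Patch base, Pave lane 2.
Demand: 5 + 1 = 6.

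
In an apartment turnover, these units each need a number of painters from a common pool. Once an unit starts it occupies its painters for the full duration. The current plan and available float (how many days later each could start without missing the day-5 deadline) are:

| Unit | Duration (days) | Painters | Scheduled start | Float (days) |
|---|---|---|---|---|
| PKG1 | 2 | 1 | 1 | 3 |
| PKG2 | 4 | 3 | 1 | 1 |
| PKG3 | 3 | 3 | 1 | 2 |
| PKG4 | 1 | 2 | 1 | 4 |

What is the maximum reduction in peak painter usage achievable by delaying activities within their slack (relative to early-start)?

Early-start peak: d1:9  d2:7  d3:6  d4:3  d5:0 ⇒ 9.
Leveled (PKG1@1, PKG2@1, PKG3@3, PKG4@1): d1:6  d2:4  d3:6  d4:6  d5:3 ⇒ 6.
Reduction 9 − 6 = 3.

3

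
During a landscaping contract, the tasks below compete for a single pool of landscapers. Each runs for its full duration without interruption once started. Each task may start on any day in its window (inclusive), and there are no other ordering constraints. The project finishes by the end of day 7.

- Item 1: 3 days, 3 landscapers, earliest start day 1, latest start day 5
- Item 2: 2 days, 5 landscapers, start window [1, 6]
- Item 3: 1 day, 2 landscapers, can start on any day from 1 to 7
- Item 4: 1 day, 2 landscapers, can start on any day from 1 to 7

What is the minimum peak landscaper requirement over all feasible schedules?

Early-start (Item 1@1, Item 2@1, Item 3@1, Item 4@1) gives peak 12: d1:12  d2:8  d3:3  d4:0  d5:0  d6:0  d7:0.
Shift Item 2→4, Item 4→2.
Schedule Item 1@1, Item 2@4, Item 3@1, Item 4@2: d1:5  d2:5  d3:3  d4:5  d5:5  d6:0  d7:0 — peak 5.

5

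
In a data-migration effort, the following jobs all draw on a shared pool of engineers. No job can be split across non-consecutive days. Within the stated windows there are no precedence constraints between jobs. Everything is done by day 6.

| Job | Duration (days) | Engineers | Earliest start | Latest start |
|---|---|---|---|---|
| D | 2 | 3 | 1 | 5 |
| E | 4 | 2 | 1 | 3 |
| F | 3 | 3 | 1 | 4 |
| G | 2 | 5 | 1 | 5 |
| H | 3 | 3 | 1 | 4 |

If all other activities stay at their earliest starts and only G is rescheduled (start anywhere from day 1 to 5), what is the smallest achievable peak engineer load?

11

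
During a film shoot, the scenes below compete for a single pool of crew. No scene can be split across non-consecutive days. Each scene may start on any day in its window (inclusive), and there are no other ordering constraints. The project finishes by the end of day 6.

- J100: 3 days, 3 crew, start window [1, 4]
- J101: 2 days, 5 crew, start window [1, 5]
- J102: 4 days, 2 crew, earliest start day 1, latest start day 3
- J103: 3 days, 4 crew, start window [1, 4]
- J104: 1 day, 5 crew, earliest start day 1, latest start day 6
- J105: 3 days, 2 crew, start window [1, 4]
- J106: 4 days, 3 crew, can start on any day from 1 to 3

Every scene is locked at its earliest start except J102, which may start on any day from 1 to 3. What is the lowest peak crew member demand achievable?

22

J102@1: d1:24  d2:19  d3:14  d4:5  d5:0  d6:0 → peak 24
J102@2: d1:22  d2:19  d3:14  d4:5  d5:2  d6:0 → peak 22
J102@3: d1:22  d2:17  d3:14  d4:5  d5:2  d6:2 → peak 22
Best is J102@2, peak 22.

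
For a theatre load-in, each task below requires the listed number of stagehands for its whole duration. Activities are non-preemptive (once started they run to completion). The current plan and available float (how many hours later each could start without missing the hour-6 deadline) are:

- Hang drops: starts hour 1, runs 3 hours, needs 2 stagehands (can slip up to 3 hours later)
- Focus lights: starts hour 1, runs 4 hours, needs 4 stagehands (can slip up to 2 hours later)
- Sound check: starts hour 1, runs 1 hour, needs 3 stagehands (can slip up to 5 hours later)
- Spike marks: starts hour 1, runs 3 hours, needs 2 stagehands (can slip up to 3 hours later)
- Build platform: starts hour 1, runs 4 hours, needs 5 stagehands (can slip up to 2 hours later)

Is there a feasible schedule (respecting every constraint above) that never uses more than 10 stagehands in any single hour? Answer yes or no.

The minimum achievable peak is 11; 10 < 11, so no feasible schedule stays within the cap.

no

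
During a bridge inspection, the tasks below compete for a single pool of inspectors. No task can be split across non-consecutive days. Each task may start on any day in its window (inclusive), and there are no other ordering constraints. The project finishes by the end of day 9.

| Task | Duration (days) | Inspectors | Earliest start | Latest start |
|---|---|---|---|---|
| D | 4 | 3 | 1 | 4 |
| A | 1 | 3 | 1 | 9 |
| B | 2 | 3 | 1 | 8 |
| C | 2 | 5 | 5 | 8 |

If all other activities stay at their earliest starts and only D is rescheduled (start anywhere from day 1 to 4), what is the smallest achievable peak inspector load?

8

D@1: d1:9  d2:6  d3:3  d4:3  d5:5  d6:5  d7:0  d8:0  d9:0 → peak 9
D@2: d1:6  d2:6  d3:3  d4:3  d5:8  d6:5  d7:0  d8:0  d9:0 → peak 8
D@3: d1:6  d2:3  d3:3  d4:3  d5:8  d6:8  d7:0  d8:0  d9:0 → peak 8
D@4: d1:6  d2:3  d3:0  d4:3  d5:8  d6:8  d7:3  d8:0  d9:0 → peak 8
Best is D@2, peak 8.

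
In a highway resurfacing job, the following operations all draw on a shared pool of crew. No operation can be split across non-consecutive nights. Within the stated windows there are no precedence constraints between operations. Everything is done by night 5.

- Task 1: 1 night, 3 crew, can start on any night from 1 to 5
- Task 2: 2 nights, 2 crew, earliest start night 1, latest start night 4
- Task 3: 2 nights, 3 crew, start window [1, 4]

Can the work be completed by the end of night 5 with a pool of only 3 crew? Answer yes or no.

yes

Schedule Task 1@1, Task 2@2, Task 3@4: n1:3  n2:2  n3:2  n4:3  n5:3 — peak 3 ≤ 3.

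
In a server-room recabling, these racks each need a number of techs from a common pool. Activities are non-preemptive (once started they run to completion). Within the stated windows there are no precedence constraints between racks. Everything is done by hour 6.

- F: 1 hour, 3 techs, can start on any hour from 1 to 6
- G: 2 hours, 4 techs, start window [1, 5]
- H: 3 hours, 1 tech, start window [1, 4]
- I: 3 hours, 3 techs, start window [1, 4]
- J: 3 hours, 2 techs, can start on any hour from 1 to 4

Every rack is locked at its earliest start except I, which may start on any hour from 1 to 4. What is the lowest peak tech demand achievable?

I@1: h1:13  h2:10  h3:6  h4:0  h5:0  h6:0 → peak 13
I@2: h1:10  h2:10  h3:6  h4:3  h5:0  h6:0 → peak 10
I@3: h1:10  h2:7  h3:6  h4:3  h5:3  h6:0 → peak 10
I@4: h1:10  h2:7  h3:3  h4:3  h5:3  h6:3 → peak 10
Best is I@2, peak 10.

10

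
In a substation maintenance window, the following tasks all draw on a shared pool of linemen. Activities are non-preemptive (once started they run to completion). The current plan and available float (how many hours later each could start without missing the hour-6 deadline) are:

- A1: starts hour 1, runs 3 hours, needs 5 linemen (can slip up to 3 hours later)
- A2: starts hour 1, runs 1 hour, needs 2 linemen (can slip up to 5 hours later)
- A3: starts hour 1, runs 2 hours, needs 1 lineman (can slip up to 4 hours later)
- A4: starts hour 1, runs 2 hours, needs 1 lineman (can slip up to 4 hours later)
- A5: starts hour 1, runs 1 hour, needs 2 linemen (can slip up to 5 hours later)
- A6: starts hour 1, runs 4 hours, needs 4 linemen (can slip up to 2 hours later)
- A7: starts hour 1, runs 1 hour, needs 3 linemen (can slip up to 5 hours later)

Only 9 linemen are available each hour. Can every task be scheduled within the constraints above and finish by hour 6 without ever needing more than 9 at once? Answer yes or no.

Schedule A1@1, A2@1, A3@1, A4@1, A5@2, A6@3, A7@4: h1:9  h2:9  h3:9  h4:7  h5:4  h6:4 — peak 9 ≤ 9.

yes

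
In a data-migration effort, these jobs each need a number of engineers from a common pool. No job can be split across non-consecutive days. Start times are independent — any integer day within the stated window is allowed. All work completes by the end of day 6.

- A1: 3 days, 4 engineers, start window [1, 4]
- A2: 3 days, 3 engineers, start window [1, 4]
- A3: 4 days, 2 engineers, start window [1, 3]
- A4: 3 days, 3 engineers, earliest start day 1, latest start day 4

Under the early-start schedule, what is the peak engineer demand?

Early-start schedule: A1@1, A2@1, A3@1, A4@1.
Load per day: day 1: 12, day 2: 12, day 3: 12, day 4: 2, day 5: 0, day 6: 0.
Peak is 12.

12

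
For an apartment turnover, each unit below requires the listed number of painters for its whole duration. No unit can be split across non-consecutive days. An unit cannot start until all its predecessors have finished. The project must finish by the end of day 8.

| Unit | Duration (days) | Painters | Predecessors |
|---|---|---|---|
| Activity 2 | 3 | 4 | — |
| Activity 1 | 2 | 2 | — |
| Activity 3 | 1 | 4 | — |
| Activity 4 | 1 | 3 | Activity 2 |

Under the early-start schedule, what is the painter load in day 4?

3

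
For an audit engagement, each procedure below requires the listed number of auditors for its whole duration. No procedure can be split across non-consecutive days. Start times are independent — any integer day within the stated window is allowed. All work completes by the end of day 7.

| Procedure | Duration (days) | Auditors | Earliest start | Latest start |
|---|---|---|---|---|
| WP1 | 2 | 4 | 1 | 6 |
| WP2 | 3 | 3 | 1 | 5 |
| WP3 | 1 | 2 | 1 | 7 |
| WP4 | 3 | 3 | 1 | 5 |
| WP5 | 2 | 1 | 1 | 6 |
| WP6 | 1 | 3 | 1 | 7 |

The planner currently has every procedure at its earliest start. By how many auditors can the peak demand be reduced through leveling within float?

Early-start peak: d1:16  d2:11  d3:6  d4:0  d5:0  d6:0  d7:0 ⇒ 16.
Leveled (WP1@1, WP2@3, WP3@1, WP4@3, WP5@6, WP6@6): d1:6  d2:4  d3:6  d4:6  d5:6  d6:4  d7:1 ⇒ 6.
Reduction 16 − 6 = 10.

10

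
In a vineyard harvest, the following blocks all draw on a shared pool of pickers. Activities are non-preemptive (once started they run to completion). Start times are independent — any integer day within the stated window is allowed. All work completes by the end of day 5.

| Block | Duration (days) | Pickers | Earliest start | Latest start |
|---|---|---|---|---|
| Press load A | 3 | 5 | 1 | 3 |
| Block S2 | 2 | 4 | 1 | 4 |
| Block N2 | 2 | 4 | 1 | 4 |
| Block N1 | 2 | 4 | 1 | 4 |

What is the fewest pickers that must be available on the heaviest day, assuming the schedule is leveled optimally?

9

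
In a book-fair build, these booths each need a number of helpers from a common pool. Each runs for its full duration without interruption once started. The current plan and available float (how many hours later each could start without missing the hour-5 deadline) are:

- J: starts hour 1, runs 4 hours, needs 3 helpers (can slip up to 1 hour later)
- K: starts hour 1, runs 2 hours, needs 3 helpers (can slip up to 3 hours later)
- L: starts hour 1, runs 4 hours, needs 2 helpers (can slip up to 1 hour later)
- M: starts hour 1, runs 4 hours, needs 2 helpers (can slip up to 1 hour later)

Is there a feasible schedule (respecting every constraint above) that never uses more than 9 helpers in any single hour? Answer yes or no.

no

The minimum achievable peak is 10; 9 < 10, so no feasible schedule stays within the cap.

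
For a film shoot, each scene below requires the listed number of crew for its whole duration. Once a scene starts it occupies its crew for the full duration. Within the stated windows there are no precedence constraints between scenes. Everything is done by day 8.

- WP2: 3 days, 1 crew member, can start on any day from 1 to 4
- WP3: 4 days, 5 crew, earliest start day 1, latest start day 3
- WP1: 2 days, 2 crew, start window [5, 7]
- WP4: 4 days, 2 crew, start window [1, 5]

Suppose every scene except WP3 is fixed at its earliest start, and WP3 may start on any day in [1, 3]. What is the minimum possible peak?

WP3@1: d1:8  d2:8  d3:8  d4:7  d5:2  d6:2  d7:0  d8:0 → peak 8
WP3@2: d1:3  d2:8  d3:8  d4:7  d5:7  d6:2  d7:0  d8:0 → peak 8
WP3@3: d1:3  d2:3  d3:8  d4:7  d5:7  d6:7  d7:0  d8:0 → peak 8
Best is WP3@1, peak 8.

8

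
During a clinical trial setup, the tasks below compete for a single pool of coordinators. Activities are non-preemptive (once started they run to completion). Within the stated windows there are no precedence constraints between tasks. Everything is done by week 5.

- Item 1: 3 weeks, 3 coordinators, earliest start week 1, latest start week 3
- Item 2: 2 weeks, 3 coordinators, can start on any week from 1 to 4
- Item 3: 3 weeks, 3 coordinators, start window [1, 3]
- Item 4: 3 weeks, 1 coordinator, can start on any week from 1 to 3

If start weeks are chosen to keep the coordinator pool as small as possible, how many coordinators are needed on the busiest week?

7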